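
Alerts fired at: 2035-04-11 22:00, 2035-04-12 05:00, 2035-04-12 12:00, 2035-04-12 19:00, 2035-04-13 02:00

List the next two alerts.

Spacing: 7, 7, 7, 7 h — constant 7 h.
2035-04-13 02:00 + 7 h = 2035-04-13 09:00.
2035-04-13 09:00 + 7 h = 2035-04-13 16:00.

2035-04-13 09:00, 2035-04-13 16:00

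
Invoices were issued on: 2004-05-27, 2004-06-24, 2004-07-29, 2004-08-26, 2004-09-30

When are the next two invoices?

All Thursdays; the gaps (28, 35, 28, 35) vary with month length.
This is the last Thursday of each month.
Last Thursday of October 2004: 2004-10-28.
November 2004 ends with Thursday 2004-11-25.

2004-10-28, 2004-11-25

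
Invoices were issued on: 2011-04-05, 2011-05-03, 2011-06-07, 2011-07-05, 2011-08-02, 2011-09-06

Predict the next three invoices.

2011-10-04, 2011-11-01, 2011-12-06

These are Tuesdays at 28- or 35-day spacing (28, 35, 28, 28, 35).
The pattern: 1st Tuesday of the month.
1st Tuesday of October 2011: 2011-10-04.
1st Tuesday of November 2011: 2011-11-01.
1st Tuesday of December 2011: 2011-12-06.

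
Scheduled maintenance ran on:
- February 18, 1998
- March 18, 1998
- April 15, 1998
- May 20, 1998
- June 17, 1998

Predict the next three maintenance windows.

July 15, 1998; August 19, 1998; September 16, 1998

All dates are Wednesdays, 28, 28, 35, 28 days apart.
Specifically, the 3rd Wednesday of each month.
July 1998 — 3rd Wednesday is July 15, 1998.
August 1998 — 3rd Wednesday is August 19, 1998.
3rd Wednesday of September 1998: September 16, 1998.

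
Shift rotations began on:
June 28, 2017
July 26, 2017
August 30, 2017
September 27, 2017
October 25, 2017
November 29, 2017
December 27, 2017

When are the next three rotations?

January 31, 2018; February 28, 2018; March 28, 2018

These are Wednesdays with 28, 35, 28, 28, 35, 28-day gaps.
Each is the final Wednesday of its month — August 30, 2017 is past the 28th, so '4th Wednesday' doesn't fit.
Last Wednesday of January 2018: January 31, 2018.
February 2018 ends with Wednesday February 28, 2018.
March 2018 ends with Wednesday March 28, 2018.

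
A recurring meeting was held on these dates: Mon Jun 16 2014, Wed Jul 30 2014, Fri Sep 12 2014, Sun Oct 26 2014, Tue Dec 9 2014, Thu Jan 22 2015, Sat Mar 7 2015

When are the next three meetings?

Mon Apr 20 2015, Wed Jun 3 2015, Fri Jul 17 2015

Every event comes 44 days after the last (44, 44, 44, 44, 44, 44).
Sat Mar 7 2015 + 44 days = Mon Apr 20 2015.
Mon Apr 20 2015 + 44 days = Wed Jun 3 2015.
Wed Jun 3 2015 + 44 days = Fri Jul 17 2015.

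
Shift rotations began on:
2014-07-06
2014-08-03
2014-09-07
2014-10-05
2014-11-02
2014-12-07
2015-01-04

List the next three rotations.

All dates are Sundays, 28, 35, 28, 28, 35, 28 days apart.
Specifically, the 1st Sunday of each month.
February 2015 — 1st Sunday is 2015-02-01.
1st Sunday of March 2015: 2015-03-01.
April 2015 — 1st Sunday is 2015-04-05.

2015-02-01, 2015-03-01, 2015-04-05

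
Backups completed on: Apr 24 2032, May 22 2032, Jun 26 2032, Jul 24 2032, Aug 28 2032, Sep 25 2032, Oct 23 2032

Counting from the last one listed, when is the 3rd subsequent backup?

Jan 22 2033

Gaps: 28, 35, 28, 35, 28, 28 days — a mix of 28 and 35. Every date is a Saturday.
Each is the 4th Saturday of its month.
4th Saturday of November 2032: Nov 27 2032.
December 2032 — 4th Saturday is Dec 25 2032.
January 2033 — 4th Saturday is Jan 22 2033.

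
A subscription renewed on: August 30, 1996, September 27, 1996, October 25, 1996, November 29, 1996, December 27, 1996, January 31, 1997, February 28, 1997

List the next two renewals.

Every date is a Friday; gaps 28, 28, 35, 28, 35, 28 days.
Each is the last Friday of its month (at least one falls on the 29th or later, ruling out '4th Friday').
March 1997 ends with Friday March 28, 1997.
Last Friday of April 1997: April 25, 1997.

March 28, 1997; April 25, 1997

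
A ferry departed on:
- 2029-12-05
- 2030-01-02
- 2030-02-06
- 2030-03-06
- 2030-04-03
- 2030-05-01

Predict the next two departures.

All dates are Wednesdays, 28, 35, 28, 28, 28 days apart.
Specifically, the 1st Wednesday of each month.
1st Wednesday of June 2030: 2030-06-05.
1st Wednesday of July 2030: 2030-07-03.

2030-06-05, 2030-07-03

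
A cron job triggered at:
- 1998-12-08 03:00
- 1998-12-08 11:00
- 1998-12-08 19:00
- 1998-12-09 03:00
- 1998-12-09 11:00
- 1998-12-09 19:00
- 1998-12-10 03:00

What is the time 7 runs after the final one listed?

Gaps: 8, 8, 8, 8, 8, 8 hours — each event is 8 hours after the previous one.
1998-12-10 03:00 + 8 h = 1998-12-10 11:00.
1998-12-10 11:00 + 8 h = 1998-12-10 19:00.
1998-12-10 19:00 + 8 h = 1998-12-11 03:00.
1998-12-11 03:00 + 8 h = 1998-12-11 11:00.
1998-12-11 11:00 + 8 h = 1998-12-11 19:00.
1998-12-11 19:00 + 8 h = 1998-12-12 03:00.
1998-12-12 03:00 + 8 h = 1998-12-12 11:00.

1998-12-12 11:00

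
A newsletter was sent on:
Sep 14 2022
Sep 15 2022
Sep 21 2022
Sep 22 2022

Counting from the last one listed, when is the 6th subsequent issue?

The gap pattern 1, 6, 1 repeats every 2 events.
These are the Wednesdays and Thursdays of each week.
The following Wednesday is Sep 28 2022.
Next Thursday: Sep 29 2022.
The following Wednesday is Oct 5 2022.
Next Thursday: Oct 6 2022.
The following Wednesday is Oct 12 2022.
Next Thursday: Oct 13 2022.

Oct 13 2022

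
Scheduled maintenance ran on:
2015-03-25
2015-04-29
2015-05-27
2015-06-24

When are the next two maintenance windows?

2015-07-29, 2015-08-26

These are Wednesdays with 35, 28, 28-day gaps.
Each is the final Wednesday of its month — 2015-04-29 is past the 28th, so '4th Wednesday' doesn't fit.
July 2015 ends with Wednesday 2015-07-29.
Last Wednesday of August 2015: 2015-08-26.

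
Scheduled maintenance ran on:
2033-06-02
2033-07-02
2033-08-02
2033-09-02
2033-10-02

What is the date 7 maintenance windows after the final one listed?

2034-05-02

Each date is the 2nd; the gaps (30, 31, 31, 30) track the month lengths.
The rule is the 2nd of each month.
Next: November 2033 → 2033-11-02.
December 2033: 2033-12-02.
January 2034: 2034-01-02.
Next: February 2034 → 2034-02-02.
March 2034: 2034-03-02.
Next: April 2034 → 2034-04-02.
Next: May 2034 → 2034-05-02.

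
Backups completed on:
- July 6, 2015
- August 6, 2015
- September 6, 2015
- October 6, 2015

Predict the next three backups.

November 6, 2015; December 6, 2015; January 6, 2016

The day-of-month is always 6 (31, 31, 30 days between events).
So this recurs on the 6th of each month.
Next: November 2015 → November 6, 2015.
Next: December 2015 → December 6, 2015.
January 2016: January 6, 2016.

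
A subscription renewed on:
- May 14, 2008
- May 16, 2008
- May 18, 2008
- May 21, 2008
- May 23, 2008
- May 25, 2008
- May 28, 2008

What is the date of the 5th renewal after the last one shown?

Every event lands on a Wednesday or Friday or Sunday (gaps cycle 2, 2, 3, 2, 2, 3).
So the schedule is: every Wednesday, Friday and Sunday.
The following Friday is May 30, 2008.
The following Sunday is June 1, 2008.
Next Wednesday: June 4, 2008.
The following Friday is June 6, 2008.
Next Sunday: June 8, 2008.

June 8, 2008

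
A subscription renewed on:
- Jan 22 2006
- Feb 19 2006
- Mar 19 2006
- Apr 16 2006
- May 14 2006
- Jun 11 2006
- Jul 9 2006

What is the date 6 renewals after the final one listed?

Gaps between consecutive events: 28, 28, 28, 28, 28, 28 days — a constant 28-day interval.
Jul 9 2006 + 28 days = Aug 6 2006.
Aug 6 2006 + 28 days = Sep 3 2006.
Sep 3 2006 + 28 days = Oct 1 2006.
Oct 1 2006 + 28 days = Oct 29 2006.
Oct 29 2006 + 28 days = Nov 26 2006.
Nov 26 2006 + 28 days = Dec 24 2006.

Dec 24 2006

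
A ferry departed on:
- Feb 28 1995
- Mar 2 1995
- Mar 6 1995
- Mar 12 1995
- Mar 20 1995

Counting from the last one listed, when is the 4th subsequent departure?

The spacing grows by 2 each time: 2, 4, 6, 8 days.
Next gap: 10 days. Mar 20 1995 + 10 days = Mar 30 1995.
Next gap: 12 days. Mar 30 1995 + 12 days = Apr 11 1995.
Next gap: 14 days. Apr 11 1995 + 14 days = Apr 25 1995.
Next gap: 16 days. Apr 25 1995 + 16 days = May 11 1995.

May 11 1995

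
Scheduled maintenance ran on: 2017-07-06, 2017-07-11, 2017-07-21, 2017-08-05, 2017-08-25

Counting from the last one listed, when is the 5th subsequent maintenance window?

Intervals are 5, 10, 15, 20 days — an arithmetic progression with common difference 5.
Next gap: 25 days. 2017-08-25 + 25 days = 2017-09-19.
Next gap: 30 days. 2017-09-19 + 30 days = 2017-10-19.
Next gap: 35 days. 2017-10-19 + 35 days = 2017-11-23.
Next gap: 40 days. 2017-11-23 + 40 days = 2018-01-02.
Next gap: 45 days. 2018-01-02 + 45 days = 2018-02-16.

2018-02-16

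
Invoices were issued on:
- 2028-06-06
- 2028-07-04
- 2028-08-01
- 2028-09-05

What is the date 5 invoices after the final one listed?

These are Tuesdays at 28- or 35-day spacing (28, 28, 35).
The pattern: 1st Tuesday of the month.
1st Tuesday of October 2028: 2028-10-03.
1st Tuesday of November 2028: 2028-11-07.
1st Tuesday of December 2028: 2028-12-05.
1st Tuesday of January 2029: 2029-01-02.
1st Tuesday of February 2029: 2029-02-06.

2029-02-06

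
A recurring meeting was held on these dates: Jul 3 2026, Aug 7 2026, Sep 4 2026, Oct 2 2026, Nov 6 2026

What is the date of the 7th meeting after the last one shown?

Gaps: 35, 28, 28, 35 days — a mix of 28 and 35. Every date is a Friday.
Each is the 1st Friday of its month.
1st Friday of December 2026: Dec 4 2026.
1st Friday of January 2027: Jan 1 2027.
February 2027 — 1st Friday is Feb 5 2027.
March 2027 — 1st Friday is Mar 5 2027.
April 2027 — 1st Friday is Apr 2 2027.
May 2027 — 1st Friday is May 7 2027.
June 2027 — 1st Friday is Jun 4 2027.

Jun 4 2027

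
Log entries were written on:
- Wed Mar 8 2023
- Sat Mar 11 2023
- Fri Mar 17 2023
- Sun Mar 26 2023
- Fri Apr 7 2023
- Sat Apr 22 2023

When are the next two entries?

The spacing grows by 3 each time: 3, 6, 9, 12, 15 days.
Next gap: 18 days. Sat Apr 22 2023 + 18 days = Wed May 10 2023.
Next gap: 21 days. Wed May 10 2023 + 21 days = Wed May 31 2023.

Wed May 10 2023, Wed May 31 2023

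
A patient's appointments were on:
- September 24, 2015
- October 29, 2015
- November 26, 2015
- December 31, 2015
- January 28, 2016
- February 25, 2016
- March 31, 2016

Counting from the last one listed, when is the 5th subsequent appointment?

August 25, 2016

Every date is a Thursday; gaps 35, 28, 35, 28, 28, 35 days.
Each is the last Thursday of its month (at least one falls on the 29th or later, ruling out '4th Thursday').
April 2016 ends with Thursday April 28, 2016.
May 2016 ends with Thursday May 26, 2016.
Last Thursday of June 2016: June 30, 2016.
July 2016 ends with Thursday July 28, 2016.
Last Thursday of August 2016: August 25, 2016.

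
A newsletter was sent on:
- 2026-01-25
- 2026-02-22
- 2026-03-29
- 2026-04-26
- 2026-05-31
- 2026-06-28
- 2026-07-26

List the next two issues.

2026-08-30, 2026-09-27

These are Sundays with 28, 35, 28, 35, 28, 28-day gaps.
Each is the final Sunday of its month — 2026-03-29 is past the 28th, so '4th Sunday' doesn't fit.
August 2026 ends with Sunday 2026-08-30.
September 2026 ends with Sunday 2026-09-27.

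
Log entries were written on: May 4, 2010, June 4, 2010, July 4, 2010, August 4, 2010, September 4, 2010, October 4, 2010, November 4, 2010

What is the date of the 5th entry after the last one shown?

Each date is the 4th; the gaps (31, 30, 31, 31, 30, 31) track the month lengths.
The rule is the 4th of each month.
December 2010: December 4, 2010.
January 2011: January 4, 2011.
Next: February 2011 → February 4, 2011.
Next: March 2011 → March 4, 2011.
April 2011: April 4, 2011.

April 4, 2011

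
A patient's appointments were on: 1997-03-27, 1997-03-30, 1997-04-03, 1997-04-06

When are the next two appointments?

1997-04-10, 1997-04-13

The gap pattern 3, 4, 3 repeats every 2 events.
These are the Thursdays and Sundays of each week.
The following Thursday is 1997-04-10.
Next Sunday: 1997-04-13.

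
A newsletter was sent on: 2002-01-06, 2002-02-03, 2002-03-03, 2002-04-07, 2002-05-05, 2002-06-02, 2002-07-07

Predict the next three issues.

These are Sundays at 28- or 35-day spacing (28, 28, 35, 28, 28, 35).
The pattern: 1st Sunday of the month.
1st Sunday of August 2002: 2002-08-04.
September 2002 — 1st Sunday is 2002-09-01.
October 2002 — 1st Sunday is 2002-10-06.

2002-08-04, 2002-09-01, 2002-10-06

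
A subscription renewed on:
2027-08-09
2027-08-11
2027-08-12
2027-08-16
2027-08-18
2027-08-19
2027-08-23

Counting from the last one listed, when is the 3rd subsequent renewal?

Every event lands on a Monday or Wednesday or Thursday (gaps cycle 2, 1, 4, 2, 1, 4).
So the schedule is: every Monday, Wednesday and Thursday.
Next Wednesday: 2027-08-25.
The following Thursday is 2027-08-26.
The following Monday is 2027-08-30.

2027-08-30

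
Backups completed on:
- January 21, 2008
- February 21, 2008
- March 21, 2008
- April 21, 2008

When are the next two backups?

Each date is the 21st; the gaps (31, 29, 31) track the month lengths.
The rule is the 21st of each month.
May 2008: May 21, 2008.
June 2008: June 21, 2008.

May 21, 2008; June 21, 2008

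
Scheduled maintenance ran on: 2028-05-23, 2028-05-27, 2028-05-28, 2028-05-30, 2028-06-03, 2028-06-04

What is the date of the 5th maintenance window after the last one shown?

2028-06-17

Gaps: 4, 1, 2, 4, 1 days — not constant, but cyclic with period 3.
The events fall on every Tuesday, Saturday and Sunday.
The following Tuesday is 2028-06-06.
The following Saturday is 2028-06-10.
Next Sunday: 2028-06-11.
Next Tuesday: 2028-06-13.
Next Saturday: 2028-06-17.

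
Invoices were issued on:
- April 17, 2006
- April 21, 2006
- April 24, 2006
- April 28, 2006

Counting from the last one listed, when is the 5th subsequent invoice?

May 15, 2006

The gap pattern 4, 3, 4 repeats every 2 events.
These are the Mondays and Fridays of each week.
The following Monday is May 1, 2006.
Next Friday: May 5, 2006.
Next Monday: May 8, 2006.
Next Friday: May 12, 2006.
Next Monday: May 15, 2006.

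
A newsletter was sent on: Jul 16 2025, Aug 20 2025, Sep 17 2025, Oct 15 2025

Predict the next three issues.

Nov 19 2025, Dec 17 2025, Jan 21 2026

Gaps: 35, 28, 28 days — a mix of 28 and 35. Every date is a Wednesday.
Each is the 3rd Wednesday of its month.
3rd Wednesday of November 2025: Nov 19 2025.
December 2025 — 3rd Wednesday is Dec 17 2025.
3rd Wednesday of January 2026: Jan 21 2026.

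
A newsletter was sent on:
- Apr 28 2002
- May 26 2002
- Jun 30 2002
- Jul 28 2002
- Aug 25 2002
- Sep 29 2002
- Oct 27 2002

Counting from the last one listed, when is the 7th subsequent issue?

May 25 2003

Every date is a Sunday; gaps 28, 35, 28, 28, 35, 28 days.
Each is the last Sunday of its month (at least one falls on the 29th or later, ruling out '4th Sunday').
November 2002 ends with Sunday Nov 24 2002.
December 2002 ends with Sunday Dec 29 2002.
Last Sunday of January 2003: Jan 26 2003.
Last Sunday of February 2003: Feb 23 2003.
Last Sunday of March 2003: Mar 30 2003.
Last Sunday of April 2003: Apr 27 2003.
Last Sunday of May 2003: May 25 2003.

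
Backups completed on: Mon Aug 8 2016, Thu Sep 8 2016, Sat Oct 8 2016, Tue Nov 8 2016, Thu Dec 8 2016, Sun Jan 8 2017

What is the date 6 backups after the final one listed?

Sat Jul 8 2017

Gaps: 31, 30, 31, 30, 31 days — not constant. Every event is on the 8th of the month.
Pattern: the 8th of each month.
Next: February 2017 → Wed Feb 8 2017.
March 2017: Wed Mar 8 2017.
Next: April 2017 → Sat Apr 8 2017.
Next: May 2017 → Mon May 8 2017.
Next: June 2017 → Thu Jun 8 2017.
Next: July 2017 → Sat Jul 8 2017.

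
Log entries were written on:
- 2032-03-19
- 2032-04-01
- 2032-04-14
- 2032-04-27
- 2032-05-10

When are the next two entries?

2032-05-23, 2032-06-05

Gaps between consecutive events: 13, 13, 13, 13 days — a constant 13-day interval.
2032-05-10 + 13 days = 2032-05-23.
2032-05-23 + 13 days = 2032-06-05.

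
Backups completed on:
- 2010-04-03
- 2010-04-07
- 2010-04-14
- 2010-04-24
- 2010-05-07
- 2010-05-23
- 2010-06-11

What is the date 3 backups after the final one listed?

Intervals are 4, 7, 10, 13, 16, 19 days — an arithmetic progression with common difference 3.
Next gap: 22 days. 2010-06-11 + 22 days = 2010-07-03.
Next gap: 25 days. 2010-07-03 + 25 days = 2010-07-28.
Next gap: 28 days. 2010-07-28 + 28 days = 2010-08-25.

2010-08-25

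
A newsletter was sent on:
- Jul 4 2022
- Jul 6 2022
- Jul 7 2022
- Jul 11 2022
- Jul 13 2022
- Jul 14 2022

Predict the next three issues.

Jul 18 2022, Jul 20 2022, Jul 21 2022

Every event lands on a Monday or Wednesday or Thursday (gaps cycle 2, 1, 4, 2, 1).
So the schedule is: every Monday, Wednesday and Thursday.
Next Monday: Jul 18 2022.
The following Wednesday is Jul 20 2022.
The following Thursday is Jul 21 2022.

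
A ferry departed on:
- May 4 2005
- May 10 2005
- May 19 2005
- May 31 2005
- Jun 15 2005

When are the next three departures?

Jul 3 2005, Jul 24 2005, Aug 17 2005

Intervals are 6, 9, 12, 15 days — an arithmetic progression with common difference 3.
Next gap: 18 days. Jun 15 2005 + 18 days = Jul 3 2005.
Next gap: 21 days. Jul 3 2005 + 21 days = Jul 24 2005.
Next gap: 24 days. Jul 24 2005 + 24 days = Aug 17 2005.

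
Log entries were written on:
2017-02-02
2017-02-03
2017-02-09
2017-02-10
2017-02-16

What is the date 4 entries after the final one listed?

2017-03-02

Every event lands on a Thursday or Friday (gaps cycle 1, 6, 1, 6).
So the schedule is: every Thursday and Friday.
Next Friday: 2017-02-17.
Next Thursday: 2017-02-23.
Next Friday: 2017-02-24.
The following Thursday is 2017-03-02.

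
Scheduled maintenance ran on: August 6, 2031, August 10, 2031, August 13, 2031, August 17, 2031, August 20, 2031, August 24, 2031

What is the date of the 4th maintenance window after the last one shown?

September 7, 2031

Every event lands on a Wednesday or Sunday (gaps cycle 4, 3, 4, 3, 4).
So the schedule is: every Wednesday and Sunday.
Next Wednesday: August 27, 2031.
The following Sunday is August 31, 2031.
The following Wednesday is September 3, 2031.
Next Sunday: September 7, 2031.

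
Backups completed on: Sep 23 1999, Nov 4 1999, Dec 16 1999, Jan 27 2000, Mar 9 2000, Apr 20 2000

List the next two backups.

Jun 1 2000, Jul 13 2000

Gaps between consecutive events: 42, 42, 42, 42, 42 days — a constant 42-day interval.
Apr 20 2000 + 42 days = Jun 1 2000.
Jun 1 2000 + 42 days = Jul 13 2000.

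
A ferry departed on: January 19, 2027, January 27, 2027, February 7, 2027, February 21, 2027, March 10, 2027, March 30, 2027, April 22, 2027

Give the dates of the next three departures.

Intervals are 8, 11, 14, 17, 20, 23 days — an arithmetic progression with common difference 3.
Next gap: 26 days. April 22, 2027 + 26 days = May 18, 2027.
Next gap: 29 days. May 18, 2027 + 29 days = June 16, 2027.
Next gap: 32 days. June 16, 2027 + 32 days = July 18, 2027.

May 18, 2027; June 16, 2027; July 18, 2027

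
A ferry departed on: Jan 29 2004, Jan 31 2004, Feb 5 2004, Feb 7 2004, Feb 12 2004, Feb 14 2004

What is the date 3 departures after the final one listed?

Gaps: 2, 5, 2, 5, 2 days — not constant, but cyclic with period 2.
The events fall on every Thursday and Saturday.
Next Thursday: Feb 19 2004.
The following Saturday is Feb 21 2004.
The following Thursday is Feb 26 2004.

Feb 26 2004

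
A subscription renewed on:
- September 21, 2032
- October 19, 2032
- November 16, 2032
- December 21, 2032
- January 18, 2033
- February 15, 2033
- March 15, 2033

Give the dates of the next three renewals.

All dates are Tuesdays, 28, 28, 35, 28, 28, 28 days apart.
Specifically, the 3rd Tuesday of each month.
3rd Tuesday of April 2033: April 19, 2033.
May 2033 — 3rd Tuesday is May 17, 2033.
June 2033 — 3rd Tuesday is June 21, 2033.

April 19, 2033; May 17, 2033; June 21, 2033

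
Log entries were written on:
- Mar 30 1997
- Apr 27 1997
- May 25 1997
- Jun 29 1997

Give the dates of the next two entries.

Jul 27 1997, Aug 31 1997

These are Sundays with 28, 28, 35-day gaps.
Each is the final Sunday of its month — Mar 30 1997 is past the 28th, so '4th Sunday' doesn't fit.
July 1997 ends with Sunday Jul 27 1997.
August 1997 ends with Sunday Aug 31 1997.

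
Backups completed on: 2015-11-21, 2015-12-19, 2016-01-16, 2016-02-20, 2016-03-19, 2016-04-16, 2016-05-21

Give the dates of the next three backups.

Gaps: 28, 28, 35, 28, 28, 35 days — a mix of 28 and 35. Every date is a Saturday.
Each is the 3rd Saturday of its month.
June 2016 — 3rd Saturday is 2016-06-18.
July 2016 — 3rd Saturday is 2016-07-16.
August 2016 — 3rd Saturday is 2016-08-20.

2016-06-18, 2016-07-16, 2016-08-20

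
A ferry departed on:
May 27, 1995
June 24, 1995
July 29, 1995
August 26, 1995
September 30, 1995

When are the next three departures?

Every date is a Saturday; gaps 28, 35, 28, 35 days.
Each is the last Saturday of its month (at least one falls on the 29th or later, ruling out '4th Saturday').
October 1995 ends with Saturday October 28, 1995.
Last Saturday of November 1995: November 25, 1995.
December 1995 ends with Saturday December 30, 1995.

October 28, 1995; November 25, 1995; December 30, 1995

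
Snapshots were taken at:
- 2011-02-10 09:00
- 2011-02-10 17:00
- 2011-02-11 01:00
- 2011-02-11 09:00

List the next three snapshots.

The interval is a steady 8 hours (8, 8, 8).
2011-02-11 09:00 + 8 h = 2011-02-11 17:00.
2011-02-11 17:00 + 8 h = 2011-02-12 01:00.
2011-02-12 01:00 + 8 h = 2011-02-12 09:00.

2011-02-11 17:00, 2011-02-12 01:00, 2011-02-12 09:00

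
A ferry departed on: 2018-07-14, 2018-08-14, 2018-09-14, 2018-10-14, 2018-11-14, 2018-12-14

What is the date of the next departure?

2019-01-14

The day-of-month is always 14 (31, 31, 30, 31, 30 days between events).
So this recurs on the 14th of each month.
Next: January 2019 → 2019-01-14.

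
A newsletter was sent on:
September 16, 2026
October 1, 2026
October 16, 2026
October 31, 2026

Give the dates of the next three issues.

November 15, 2026; November 30, 2026; December 15, 2026

The spacing is 15, 15, 15 days — always 15 days.
October 31, 2026 + 15 days = November 15, 2026.
November 15, 2026 + 15 days = November 30, 2026.
November 30, 2026 + 15 days = December 15, 2026.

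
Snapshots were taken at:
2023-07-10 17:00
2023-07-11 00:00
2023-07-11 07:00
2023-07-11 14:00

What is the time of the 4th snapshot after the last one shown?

The interval is a steady 7 hours (7, 7, 7).
2023-07-11 14:00 + 7 h = 2023-07-11 21:00.
2023-07-11 21:00 + 7 h = 2023-07-12 04:00.
2023-07-12 04:00 + 7 h = 2023-07-12 11:00.
2023-07-12 11:00 + 7 h = 2023-07-12 18:00.

2023-07-12 18:00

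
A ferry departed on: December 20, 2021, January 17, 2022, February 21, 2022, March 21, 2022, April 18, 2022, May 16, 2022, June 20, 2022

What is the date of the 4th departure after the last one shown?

These are Mondays at 28- or 35-day spacing (28, 35, 28, 28, 28, 35).
The pattern: 3rd Monday of the month.
July 2022 — 3rd Monday is July 18, 2022.
August 2022 — 3rd Monday is August 15, 2022.
3rd Monday of September 2022: September 19, 2022.
3rd Monday of October 2022: October 17, 2022.

October 17, 2022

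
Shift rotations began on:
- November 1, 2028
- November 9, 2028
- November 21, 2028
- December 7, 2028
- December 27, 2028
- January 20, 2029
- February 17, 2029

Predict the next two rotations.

The spacing grows by 4 each time: 8, 12, 16, 20, 24, 28 days.
Next gap: 32 days. February 17, 2029 + 32 days = March 21, 2029.
Next gap: 36 days. March 21, 2029 + 36 days = April 26, 2029.

March 21, 2029; April 26, 2029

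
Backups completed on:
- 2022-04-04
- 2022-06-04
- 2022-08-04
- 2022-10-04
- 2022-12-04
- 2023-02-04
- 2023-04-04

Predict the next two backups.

The day-of-month is always 4 (61, 61, 61, 61, 62, 59 days between events).
So this recurs on the 4th of every 2 months.
June 2023: 2023-06-04.
August 2023: 2023-08-04.

2023-06-04, 2023-08-04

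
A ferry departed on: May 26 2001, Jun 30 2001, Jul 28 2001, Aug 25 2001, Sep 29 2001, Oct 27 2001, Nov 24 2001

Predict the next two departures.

Dec 29 2001, Jan 26 2002

Every date is a Saturday; gaps 35, 28, 28, 35, 28, 28 days.
Each is the last Saturday of its month (at least one falls on the 29th or later, ruling out '4th Saturday').
December 2001 ends with Saturday Dec 29 2001.
Last Saturday of January 2002: Jan 26 2002.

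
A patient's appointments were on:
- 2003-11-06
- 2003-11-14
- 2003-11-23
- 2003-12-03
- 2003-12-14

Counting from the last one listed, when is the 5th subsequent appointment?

The spacing grows by 1 each time: 8, 9, 10, 11 days.
Next gap: 12 days. 2003-12-14 + 12 days = 2003-12-26.
Next gap: 13 days. 2003-12-26 + 13 days = 2004-01-08.
Next gap: 14 days. 2004-01-08 + 14 days = 2004-01-22.
Next gap: 15 days. 2004-01-22 + 15 days = 2004-02-06.
Next gap: 16 days. 2004-02-06 + 16 days = 2004-02-22.

2004-02-22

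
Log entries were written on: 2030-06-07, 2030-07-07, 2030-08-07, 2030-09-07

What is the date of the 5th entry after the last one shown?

2031-02-07

The day-of-month is always 7 (30, 31, 31 days between events).
So this recurs on the 7th of each month.
October 2030: 2030-10-07.
Next: November 2030 → 2030-11-07.
Next: December 2030 → 2030-12-07.
Next: January 2031 → 2031-01-07.
February 2031: 2031-02-07.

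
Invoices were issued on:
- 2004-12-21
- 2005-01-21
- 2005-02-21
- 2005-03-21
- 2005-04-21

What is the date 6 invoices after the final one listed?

The day-of-month is always 21 (31, 31, 28, 31 days between events).
So this recurs on the 21st of each month.
May 2005: 2005-05-21.
Next: June 2005 → 2005-06-21.
Next: July 2005 → 2005-07-21.
August 2005: 2005-08-21.
September 2005: 2005-09-21.
Next: October 2005 → 2005-10-21.

2005-10-21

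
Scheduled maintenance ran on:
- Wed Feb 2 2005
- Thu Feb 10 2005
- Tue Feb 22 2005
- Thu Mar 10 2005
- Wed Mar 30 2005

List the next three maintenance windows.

Gaps: 8, 12, 16, 20 days — each gap is 4 larger than the previous one.
Next gap: 24 days. Wed Mar 30 2005 + 24 days = Sat Apr 23 2005.
Next gap: 28 days. Sat Apr 23 2005 + 28 days = Sat May 21 2005.
Next gap: 32 days. Sat May 21 2005 + 32 days = Wed Jun 22 2005.

Sat Apr 23 2005, Sat May 21 2005, Wed Jun 22 2005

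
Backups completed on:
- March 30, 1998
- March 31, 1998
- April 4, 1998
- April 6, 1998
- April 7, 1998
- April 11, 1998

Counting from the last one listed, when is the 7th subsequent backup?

Every event lands on a Monday or Tuesday or Saturday (gaps cycle 1, 4, 2, 1, 4).
So the schedule is: every Monday, Tuesday and Saturday.
Next Monday: April 13, 1998.
Next Tuesday: April 14, 1998.
Next Saturday: April 18, 1998.
Next Monday: April 20, 1998.
The following Tuesday is April 21, 1998.
The following Saturday is April 25, 1998.
Next Monday: April 27, 1998.

April 27, 1998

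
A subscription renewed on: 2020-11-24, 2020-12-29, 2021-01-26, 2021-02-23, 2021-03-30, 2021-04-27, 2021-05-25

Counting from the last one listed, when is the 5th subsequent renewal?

All Tuesdays; the gaps (35, 28, 28, 35, 28, 28) vary with month length.
This is the last Tuesday of each month.
Last Tuesday of June 2021: 2021-06-29.
July 2021 ends with Tuesday 2021-07-27.
August 2021 ends with Tuesday 2021-08-31.
September 2021 ends with Tuesday 2021-09-28.
October 2021 ends with Tuesday 2021-10-26.

2021-10-26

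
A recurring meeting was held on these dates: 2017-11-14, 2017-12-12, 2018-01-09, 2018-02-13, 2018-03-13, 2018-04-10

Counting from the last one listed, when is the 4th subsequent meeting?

2018-08-14

All dates are Tuesdays, 28, 28, 35, 28, 28 days apart.
Specifically, the 2nd Tuesday of each month.
May 2018 — 2nd Tuesday is 2018-05-08.
2nd Tuesday of June 2018: 2018-06-12.
July 2018 — 2nd Tuesday is 2018-07-10.
2nd Tuesday of August 2018: 2018-08-14.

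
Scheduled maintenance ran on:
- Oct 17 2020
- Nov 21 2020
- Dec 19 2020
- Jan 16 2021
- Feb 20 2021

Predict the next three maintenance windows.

Gaps: 35, 28, 28, 35 days — a mix of 28 and 35. Every date is a Saturday.
Each is the 3rd Saturday of its month.
March 2021 — 3rd Saturday is Mar 20 2021.
April 2021 — 3rd Saturday is Apr 17 2021.
May 2021 — 3rd Saturday is May 15 2021.

Mar 20 2021, Apr 17 2021, May 15 2021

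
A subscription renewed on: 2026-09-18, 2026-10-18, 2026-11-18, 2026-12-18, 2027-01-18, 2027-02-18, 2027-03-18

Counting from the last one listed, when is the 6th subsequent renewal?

Each date is the 18th; the gaps (30, 31, 30, 31, 31, 28) track the month lengths.
The rule is the 18th of each month.
Next: April 2027 → 2027-04-18.
Next: May 2027 → 2027-05-18.
June 2027: 2027-06-18.
Next: July 2027 → 2027-07-18.
August 2027: 2027-08-18.
September 2027: 2027-09-18.

2027-09-18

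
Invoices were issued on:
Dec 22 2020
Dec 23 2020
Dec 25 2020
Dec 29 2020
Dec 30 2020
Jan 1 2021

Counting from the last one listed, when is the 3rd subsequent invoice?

The gap pattern 1, 2, 4, 1, 2 repeats every 3 events.
These are the Tuesdays, Wednesdays and Fridays of each week.
Next Tuesday: Jan 5 2021.
Next Wednesday: Jan 6 2021.
Next Friday: Jan 8 2021.

Jan 8 2021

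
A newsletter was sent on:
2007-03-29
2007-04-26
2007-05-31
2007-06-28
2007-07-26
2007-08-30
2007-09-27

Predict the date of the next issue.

2007-10-25

Every date is a Thursday; gaps 28, 35, 28, 28, 35, 28 days.
Each is the last Thursday of its month (at least one falls on the 29th or later, ruling out '4th Thursday').
Last Thursday of October 2007: 2007-10-25.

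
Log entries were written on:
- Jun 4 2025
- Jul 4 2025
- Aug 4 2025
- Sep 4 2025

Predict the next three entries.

The day-of-month is always 4 (30, 31, 31 days between events).
So this recurs on the 4th of each month.
Next: October 2025 → Oct 4 2025.
Next: November 2025 → Nov 4 2025.
Next: December 2025 → Dec 4 2025.

Oct 4 2025, Nov 4 2025, Dec 4 2025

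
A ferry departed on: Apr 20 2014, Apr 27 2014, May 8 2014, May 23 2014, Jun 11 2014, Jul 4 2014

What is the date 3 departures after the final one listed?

Oct 5 2014

Intervals are 7, 11, 15, 19, 23 days — an arithmetic progression with common difference 4.
Next gap: 27 days. Jul 4 2014 + 27 days = Jul 31 2014.
Next gap: 31 days. Jul 31 2014 + 31 days = Aug 31 2014.
Next gap: 35 days. Aug 31 2014 + 35 days = Oct 5 2014.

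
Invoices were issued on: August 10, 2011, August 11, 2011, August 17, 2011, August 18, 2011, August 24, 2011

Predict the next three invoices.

August 25, 2011; August 31, 2011; September 1, 2011

Gaps: 1, 6, 1, 6 days — not constant, but cyclic with period 2.
The events fall on every Wednesday and Thursday.
Next Thursday: August 25, 2011.
The following Wednesday is August 31, 2011.
The following Thursday is September 1, 2011.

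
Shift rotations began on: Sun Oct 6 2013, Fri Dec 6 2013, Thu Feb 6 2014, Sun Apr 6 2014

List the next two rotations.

Each date is the 6th; the gaps (61, 62, 59) track the month lengths.
The rule is the 6th of every 2 months.
Next: June 2014 → Fri Jun 6 2014.
August 2014: Wed Aug 6 2014.

Fri Jun 6 2014, Wed Aug 6 2014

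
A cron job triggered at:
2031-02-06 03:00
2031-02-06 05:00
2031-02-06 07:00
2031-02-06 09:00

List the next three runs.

2031-02-06 11:00, 2031-02-06 13:00, 2031-02-06 15:00

Gaps: 2, 2, 2 hours — each event is 2 hours after the previous one.
2031-02-06 09:00 + 2 h = 2031-02-06 11:00.
2031-02-06 11:00 + 2 h = 2031-02-06 13:00.
2031-02-06 13:00 + 2 h = 2031-02-06 15:00.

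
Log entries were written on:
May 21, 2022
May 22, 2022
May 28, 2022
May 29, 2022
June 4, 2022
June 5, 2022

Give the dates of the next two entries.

Every event lands on a Saturday or Sunday (gaps cycle 1, 6, 1, 6, 1).
So the schedule is: every Saturday and Sunday.
Next Saturday: June 11, 2022.
Next Sunday: June 12, 2022.

June 11, 2022; June 12, 2022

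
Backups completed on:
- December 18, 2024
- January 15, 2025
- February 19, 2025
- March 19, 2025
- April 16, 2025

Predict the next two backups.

Gaps: 28, 35, 28, 28 days — a mix of 28 and 35. Every date is a Wednesday.
Each is the 3rd Wednesday of its month.
May 2025 — 3rd Wednesday is May 21, 2025.
3rd Wednesday of June 2025: June 18, 2025.

May 21, 2025; June 18, 2025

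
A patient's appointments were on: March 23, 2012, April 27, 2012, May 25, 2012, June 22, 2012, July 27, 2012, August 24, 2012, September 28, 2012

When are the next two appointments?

Gaps: 35, 28, 28, 35, 28, 35 days — a mix of 28 and 35. Every date is a Friday.
Each is the 4th Friday of its month.
4th Friday of October 2012: October 26, 2012.
4th Friday of November 2012: November 23, 2012.

October 26, 2012; November 23, 2012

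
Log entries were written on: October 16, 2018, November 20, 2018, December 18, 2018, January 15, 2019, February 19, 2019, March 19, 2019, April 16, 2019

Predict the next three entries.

May 21, 2019; June 18, 2019; July 16, 2019

Gaps: 35, 28, 28, 35, 28, 28 days — a mix of 28 and 35. Every date is a Tuesday.
Each is the 3rd Tuesday of its month.
May 2019 — 3rd Tuesday is May 21, 2019.
3rd Tuesday of June 2019: June 18, 2019.
July 2019 — 3rd Tuesday is July 16, 2019.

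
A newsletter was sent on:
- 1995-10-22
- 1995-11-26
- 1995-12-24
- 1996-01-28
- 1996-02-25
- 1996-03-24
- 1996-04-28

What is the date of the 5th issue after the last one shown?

1996-09-22

These are Sundays at 28- or 35-day spacing (35, 28, 35, 28, 28, 35).
The pattern: 4th Sunday of the month.
4th Sunday of May 1996: 1996-05-26.
June 1996 — 4th Sunday is 1996-06-23.
4th Sunday of July 1996: 1996-07-28.
4th Sunday of August 1996: 1996-08-25.
4th Sunday of September 1996: 1996-09-22.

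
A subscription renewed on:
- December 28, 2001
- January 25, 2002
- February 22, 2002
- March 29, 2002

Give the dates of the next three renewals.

April 26, 2002; May 31, 2002; June 28, 2002

All Fridays; the gaps (28, 28, 35) vary with month length.
This is the last Friday of each month.
April 2002 ends with Friday April 26, 2002.
Last Friday of May 2002: May 31, 2002.
Last Friday of June 2002: June 28, 2002.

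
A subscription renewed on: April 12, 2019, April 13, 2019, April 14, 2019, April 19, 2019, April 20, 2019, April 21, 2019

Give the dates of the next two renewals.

April 26, 2019; April 27, 2019

Every event lands on a Friday or Saturday or Sunday (gaps cycle 1, 1, 5, 1, 1).
So the schedule is: every Friday, Saturday and Sunday.
Next Friday: April 26, 2019.
Next Saturday: April 27, 2019.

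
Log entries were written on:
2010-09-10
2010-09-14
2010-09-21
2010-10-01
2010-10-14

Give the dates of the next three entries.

2010-10-30, 2010-11-18, 2010-12-10

The spacing grows by 3 each time: 4, 7, 10, 13 days.
Next gap: 16 days. 2010-10-14 + 16 days = 2010-10-30.
Next gap: 19 days. 2010-10-30 + 19 days = 2010-11-18.
Next gap: 22 days. 2010-11-18 + 22 days = 2010-12-10.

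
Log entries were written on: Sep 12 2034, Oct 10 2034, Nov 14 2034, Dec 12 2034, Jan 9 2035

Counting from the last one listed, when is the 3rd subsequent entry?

Gaps: 28, 35, 28, 28 days — a mix of 28 and 35. Every date is a Tuesday.
Each is the 2nd Tuesday of its month.
2nd Tuesday of February 2035: Feb 13 2035.
March 2035 — 2nd Tuesday is Mar 13 2035.
2nd Tuesday of April 2035: Apr 10 2035.

Apr 10 2035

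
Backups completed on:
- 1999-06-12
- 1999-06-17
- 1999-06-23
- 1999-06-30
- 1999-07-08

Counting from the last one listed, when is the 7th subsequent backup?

1999-09-30

Gaps: 5, 6, 7, 8 days — each gap is 1 larger than the previous one.
Next gap: 9 days. 1999-07-08 + 9 days = 1999-07-17.
Next gap: 10 days. 1999-07-17 + 10 days = 1999-07-27.
Next gap: 11 days. 1999-07-27 + 11 days = 1999-08-07.
Next gap: 12 days. 1999-08-07 + 12 days = 1999-08-19.
Next gap: 13 days. 1999-08-19 + 13 days = 1999-09-01.
Next gap: 14 days. 1999-09-01 + 14 days = 1999-09-15.
Next gap: 15 days. 1999-09-15 + 15 days = 1999-09-30.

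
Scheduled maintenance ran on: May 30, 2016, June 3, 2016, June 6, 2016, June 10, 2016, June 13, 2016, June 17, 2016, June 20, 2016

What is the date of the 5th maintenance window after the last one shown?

July 8, 2016

Every event lands on a Monday or Friday (gaps cycle 4, 3, 4, 3, 4, 3).
So the schedule is: every Monday and Friday.
Next Friday: June 24, 2016.
The following Monday is June 27, 2016.
The following Friday is July 1, 2016.
Next Monday: July 4, 2016.
Next Friday: July 8, 2016.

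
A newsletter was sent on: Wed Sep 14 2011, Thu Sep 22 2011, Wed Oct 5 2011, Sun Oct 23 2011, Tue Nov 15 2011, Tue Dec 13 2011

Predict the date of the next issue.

Intervals are 8, 13, 18, 23, 28 days — an arithmetic progression with common difference 5.
Next gap: 33 days. Tue Dec 13 2011 + 33 days = Sun Jan 15 2012.

Sun Jan 15 2012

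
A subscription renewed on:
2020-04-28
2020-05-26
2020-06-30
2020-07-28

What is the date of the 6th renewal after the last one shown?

These are Tuesdays with 28, 35, 28-day gaps.
Each is the final Tuesday of its month — 2020-06-30 is past the 28th, so '4th Tuesday' doesn't fit.
August 2020 ends with Tuesday 2020-08-25.
Last Tuesday of September 2020: 2020-09-29.
Last Tuesday of October 2020: 2020-10-27.
November 2020 ends with Tuesday 2020-11-24.
Last Tuesday of December 2020: 2020-12-29.
January 2021 ends with Tuesday 2021-01-26.

2021-01-26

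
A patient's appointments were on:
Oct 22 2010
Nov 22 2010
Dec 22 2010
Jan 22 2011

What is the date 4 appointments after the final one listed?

Gaps: 31, 30, 31 days — not constant. Every event is on the 22nd of the month.
Pattern: the 22nd of each month.
February 2011: Feb 22 2011.
Next: March 2011 → Mar 22 2011.
April 2011: Apr 22 2011.
May 2011: May 22 2011.

May 22 2011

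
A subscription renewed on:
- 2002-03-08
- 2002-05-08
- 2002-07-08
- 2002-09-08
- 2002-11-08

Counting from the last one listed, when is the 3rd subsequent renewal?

The day-of-month is always 8 (61, 61, 62, 61 days between events).
So this recurs on the 8th of every 2 months.
January 2003: 2003-01-08.
March 2003: 2003-03-08.
May 2003: 2003-05-08.

2003-05-08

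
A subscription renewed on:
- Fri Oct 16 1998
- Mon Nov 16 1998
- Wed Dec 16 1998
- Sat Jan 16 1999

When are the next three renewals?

The day-of-month is always 16 (31, 30, 31 days between events).
So this recurs on the 16th of each month.
February 1999: Tue Feb 16 1999.
Next: March 1999 → Tue Mar 16 1999.
Next: April 1999 → Fri Apr 16 1999.

Tue Feb 16 1999, Tue Mar 16 1999, Fri Apr 16 1999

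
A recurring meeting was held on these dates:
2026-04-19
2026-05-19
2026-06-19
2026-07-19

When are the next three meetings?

The day-of-month is always 19 (30, 31, 30 days between events).
So this recurs on the 19th of each month.
Next: August 2026 → 2026-08-19.
September 2026: 2026-09-19.
October 2026: 2026-10-19.

2026-08-19, 2026-09-19, 2026-10-19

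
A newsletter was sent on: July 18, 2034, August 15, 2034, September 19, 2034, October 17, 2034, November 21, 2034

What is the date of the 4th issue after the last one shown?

Gaps: 28, 35, 28, 35 days — a mix of 28 and 35. Every date is a Tuesday.
Each is the 3rd Tuesday of its month.
3rd Tuesday of December 2034: December 19, 2034.
3rd Tuesday of January 2035: January 16, 2035.
February 2035 — 3rd Tuesday is February 20, 2035.
March 2035 — 3rd Tuesday is March 20, 2035.

March 20, 2035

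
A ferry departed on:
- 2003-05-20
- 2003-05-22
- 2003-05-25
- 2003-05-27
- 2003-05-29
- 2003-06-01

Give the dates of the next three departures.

Every event lands on a Tuesday or Thursday or Sunday (gaps cycle 2, 3, 2, 2, 3).
So the schedule is: every Tuesday, Thursday and Sunday.
The following Tuesday is 2003-06-03.
Next Thursday: 2003-06-05.
Next Sunday: 2003-06-08.

2003-06-03, 2003-06-05, 2003-06-08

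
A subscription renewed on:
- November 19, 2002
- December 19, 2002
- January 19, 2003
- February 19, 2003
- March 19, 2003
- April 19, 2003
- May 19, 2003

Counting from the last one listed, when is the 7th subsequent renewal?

Each date is the 19th; the gaps (30, 31, 31, 28, 31, 30) track the month lengths.
The rule is the 19th of each month.
Next: June 2003 → June 19, 2003.
July 2003: July 19, 2003.
August 2003: August 19, 2003.
September 2003: September 19, 2003.
October 2003: October 19, 2003.
November 2003: November 19, 2003.
Next: December 2003 → December 19, 2003.

December 19, 2003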